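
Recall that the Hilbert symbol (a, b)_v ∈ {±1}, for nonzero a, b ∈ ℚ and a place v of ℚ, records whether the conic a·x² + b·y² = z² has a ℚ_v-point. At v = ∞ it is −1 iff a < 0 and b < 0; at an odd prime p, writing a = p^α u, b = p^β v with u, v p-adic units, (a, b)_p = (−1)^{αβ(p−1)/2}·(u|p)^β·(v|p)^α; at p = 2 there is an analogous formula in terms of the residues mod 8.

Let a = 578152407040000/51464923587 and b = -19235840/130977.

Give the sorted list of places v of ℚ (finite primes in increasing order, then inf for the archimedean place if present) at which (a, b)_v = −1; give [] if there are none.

Mod squares: a ≡ 3, b ≡ -2145. Check v ∈ {∞, 2, 3, 5, 7, 11, 13, 17}.
v=2: v_2(a)=16, v_2(b)=10; units ≡ 3, 7 (mod 8); ε·ε+αω+βω = 1·1+16·0+10·1 ≡ 1  ⇒  (a,b)_2 = -1.
v=13: a=13^2·(≡12), b=13^1·(≡3) mod 13; (12|13)=+1, (3|13)=+1; (−1)^{2·1·6}·(+1)^1·(+1)^2 = +1.
v=3: a=3^-11·(≡1), b=3^-5·(≡2) mod 3; (1|3)=+1, (2|3)=-1; (−1)^{-11·-5·1}·(+1)^-5·(-1)^-11 = +1.
v=17: a=17^4·(≡11), b=17^2·(≡7) mod 17; (11|17)=-1, (7|17)=-1; (−1)^{4·2·8}·(-1)^2·(-1)^4 = +1.
v=∞: 3 > 0 and -2145 < 0  ⇒  (a,b)_∞ = +1.
v=5: a=5^4·(≡2), b=5^1·(≡1) mod 5; (2|5)=-1, (1|5)=+1; (−1)^{4·1·2}·(-1)^1·(+1)^4 = -1.
v=7: a=7^-4·(≡3), b=7^-2·(≡1) mod 7; (3|7)=-1, (1|7)=+1; (−1)^{-4·-2·3}·(-1)^-2·(+1)^-4 = +1.
v=11: a=11^-2·(≡5), b=11^-1·(≡5) mod 11; (5|11)=+1, (5|11)=+1; (−1)^{-2·-1·5}·(+1)^-1·(+1)^-2 = +1.
Ram(3, -2145) = {2, 5}; no ℚ_2-point on the conic.

[2, 5]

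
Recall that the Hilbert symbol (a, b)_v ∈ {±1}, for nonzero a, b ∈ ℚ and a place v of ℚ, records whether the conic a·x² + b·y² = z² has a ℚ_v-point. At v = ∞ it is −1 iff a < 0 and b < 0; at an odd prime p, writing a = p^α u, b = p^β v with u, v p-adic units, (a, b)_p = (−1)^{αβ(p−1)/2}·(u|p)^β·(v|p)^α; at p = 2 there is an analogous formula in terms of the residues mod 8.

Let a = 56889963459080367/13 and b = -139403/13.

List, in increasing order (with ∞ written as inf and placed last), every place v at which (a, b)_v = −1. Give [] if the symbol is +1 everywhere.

[7, 11, 13, 19, 23, 29]

(a, b) ≡ (38057019, -1812239) mod (ℚ^×)²; places V = {2, 3, 7, 11, 13, 19, 23, 29, ∞}.
(a,b)_11: α=3, u≡5; β=1, v≡5 (mod 11); (5|11)=+1, (5|11)=+1; sign (−1)^1·+1^1·+1^3 = -1.
(a,b)_∞: sgn(38057019)=+, sgn(-1812239)=−, so +1.
(a,b)_19: α=3, u≡10; β=1, v≡10 (mod 19); (10|19)=-1, (10|19)=-1; sign (−1)^1·-1^1·-1^3 = -1.
(a,b)_3: α=1, u≡2; β=0, v≡1 (mod 3); (2|3)=-1, (1|3)=+1; sign (−1)^0·-1^0·+1^1 = +1.
(a,b)_2: α=0, β=0; u≡3, v≡1 (mod 8); ε(u)ε(v)=1·0, αω(v)=0·0, βω(u)=0·1; sum ≡ 0  ⇒  +1.
(a,b)_7: α=1, u≡3; β=0, v≡5 (mod 7); (3|7)=-1, (5|7)=-1; sign (−1)^0·-1^0·-1^1 = -1.
(a,b)_29: α=3, u≡17; β=1, v≡5 (mod 29); (17|29)=-1, (5|29)=+1; sign (−1)^0·-1^1·+1^3 = -1.
(a,b)_13: α=-1, u≡5; β=-1, v≡9 (mod 13); (5|13)=-1, (9|13)=+1; sign (−1)^0·-1^-1·+1^-1 = -1.
(a,b)_23: α=3, u≡19; β=1, v≡15 (mod 23); (19|23)=-1, (15|23)=-1; sign (−1)^1·-1^1·-1^3 = -1.
Ram(38057019, -1812239) = {7, 11, 13, 19, 23, 29}; no ℚ_7-point on the conic.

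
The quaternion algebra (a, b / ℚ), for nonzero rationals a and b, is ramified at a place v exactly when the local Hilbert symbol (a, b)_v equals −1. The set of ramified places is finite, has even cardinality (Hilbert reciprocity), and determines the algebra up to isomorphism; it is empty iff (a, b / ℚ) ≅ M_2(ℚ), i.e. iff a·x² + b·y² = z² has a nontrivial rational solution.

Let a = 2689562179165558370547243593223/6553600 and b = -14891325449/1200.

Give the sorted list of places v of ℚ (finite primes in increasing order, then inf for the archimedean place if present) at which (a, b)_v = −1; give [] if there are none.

(a, b) ≡ (143, -3003) mod (ℚ^×)²; places V = {2, 3, 5, 7, 11, 13, 19, 29, ∞}.
(a,b)_11: α=3, u≡6; β=1, v≡7 (mod 11); (6|11)=-1, (7|11)=-1; sign (−1)^1·-1^1·-1^3 = -1.
(a,b)_5: α=-2, u≡2; β=-2, v≡2 (mod 5); (2|5)=-1, (2|5)=-1; sign (−1)^0·-1^-2·-1^-2 = +1.
(a,b)_19: α=6, u≡18; β=2, v≡15 (mod 19); (18|19)=-1, (15|19)=-1; sign (−1)^0·-1^2·-1^6 = +1.
(a,b)_3: α=4, u≡2; β=-1, v≡1 (mod 3); (2|3)=-1, (1|3)=+1; sign (−1)^0·-1^-1·+1^4 = -1.
(a,b)_13: α=5, u≡8; β=1, v≡4 (mod 13); (8|13)=-1, (4|13)=+1; sign (−1)^0·-1^1·+1^5 = -1.
(a,b)_29: α=6, u≡2; β=2, v≡4 (mod 29); (2|29)=-1, (4|29)=+1; sign (−1)^0·-1^2·+1^6 = +1.
(a,b)_2: α=-18, β=-4; u≡7, v≡5 (mod 8); ε(u)ε(v)=1·0, αω(v)=-18·1, βω(u)=-4·0; sum ≡ 0  ⇒  +1.
(a,b)_∞: sgn(143)=+, sgn(-3003)=−, so +1.
(a,b)_7: α=4, u≡6; β=3, v≡3 (mod 7); (6|7)=-1, (3|7)=-1; sign (−1)^0·-1^3·-1^4 = -1.
Ram(143, -3003) = {3, 7, 11, 13}; no ℚ_3-point on the conic.

[3, 7, 11, 13]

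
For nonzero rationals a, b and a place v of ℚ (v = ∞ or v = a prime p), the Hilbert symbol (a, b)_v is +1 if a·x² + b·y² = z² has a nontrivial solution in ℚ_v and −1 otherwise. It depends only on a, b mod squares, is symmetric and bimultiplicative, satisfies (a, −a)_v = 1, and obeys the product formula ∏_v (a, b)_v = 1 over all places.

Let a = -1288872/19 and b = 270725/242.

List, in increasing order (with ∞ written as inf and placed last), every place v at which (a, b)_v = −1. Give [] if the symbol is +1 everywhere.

Mod squares: a ≡ -8398, b ≡ 442. Check v ∈ {∞, 2, 3, 5, 7, 11, 13, 17, 19}.
v=13: a=13^1·(≡12), b=13^1·(≡8) mod 13; (12|13)=+1, (8|13)=-1; (−1)^{1·1·6}·(+1)^1·(-1)^1 = -1.
v=∞: -8398 < 0 and 442 > 0  ⇒  (a,b)_∞ = +1.
v=3: a=3^6·(≡2), b=3^0·(≡1) mod 3; (2|3)=-1, (1|3)=+1; (−1)^{6·0·1}·(-1)^0·(+1)^6 = +1.
v=5: a=5^0·(≡2), b=5^2·(≡2) mod 5; (2|5)=-1, (2|5)=-1; (−1)^{0·2·2}·(-1)^2·(-1)^0 = +1.
v=7: a=7^0·(≡2), b=7^2·(≡4) mod 7; (2|7)=+1, (4|7)=+1; (−1)^{0·2·3}·(+1)^2·(+1)^0 = +1.
v=17: a=17^1·(≡2), b=17^1·(≡16) mod 17; (2|17)=+1, (16|17)=+1; (−1)^{1·1·8}·(+1)^1·(+1)^1 = +1.
v=2: v_2(a)=3, v_2(b)=-1; units ≡ 1, 5 (mod 8); ε·ε+αω+βω = 0·0+3·1+-1·0 ≡ 1  ⇒  (a,b)_2 = -1.
v=19: a=19^-1·(≡12), b=19^0·(≡5) mod 19; (12|19)=-1, (5|19)=+1; (−1)^{-1·0·9}·(-1)^0·(+1)^-1 = +1.
v=11: a=11^0·(≡8), b=11^-2·(≡2) mod 11; (8|11)=-1, (2|11)=-1; (−1)^{0·-2·5}·(-1)^-2·(-1)^0 = +1.
|Ram(-8398, 442)| = 2, even; anisotropic at {2, 13}.

[2, 13]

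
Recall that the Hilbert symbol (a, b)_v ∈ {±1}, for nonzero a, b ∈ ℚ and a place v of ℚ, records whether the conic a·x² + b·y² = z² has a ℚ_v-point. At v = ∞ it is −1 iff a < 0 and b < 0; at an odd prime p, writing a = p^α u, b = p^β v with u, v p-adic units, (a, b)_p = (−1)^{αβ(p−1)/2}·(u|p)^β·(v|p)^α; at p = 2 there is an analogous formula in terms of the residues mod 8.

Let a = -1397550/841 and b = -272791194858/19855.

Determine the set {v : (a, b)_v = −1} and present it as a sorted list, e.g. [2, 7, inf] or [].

[2, 3, 5, 13, 17, inf]

(a, b) ≡ (-462, -24310) mod (ℚ^×)²; places V = {2, 3, 5, 7, 11, 13, 17, 19, 29, ∞}.
(a,b)_∞: sgn(-462)=−, sgn(-24310)=−, so -1.
(a,b)_11: α=3, u≡10; β=-1, v≡5 (mod 11); (10|11)=-1, (5|11)=+1; sign (−1)^1·-1^-1·+1^3 = +1.
(a,b)_2: α=1, β=1; u≡1, v≡5 (mod 8); ε(u)ε(v)=0·0, αω(v)=1·1, βω(u)=1·0; sum ≡ 1  ⇒  -1.
(a,b)_29: α=-2, u≡18; β=0, v≡12 (mod 29); (18|29)=-1, (12|29)=-1; sign (−1)^0·-1^0·-1^-2 = +1.
(a,b)_5: α=2, u≡3; β=-1, v≡2 (mod 5); (3|5)=-1, (2|5)=-1; sign (−1)^0·-1^-1·-1^2 = -1.
(a,b)_17: α=0, u≡11; β=1, v≡1 (mod 17); (11|17)=-1, (1|17)=+1; sign (−1)^0·-1^1·+1^0 = -1.
(a,b)_19: α=0, u≡18; β=-2, v≡3 (mod 19); (18|19)=-1, (3|19)=-1; sign (−1)^0·-1^-2·-1^0 = +1.
(a,b)_3: α=1, u≡2; β=2, v≡2 (mod 3); (2|3)=-1, (2|3)=-1; sign (−1)^0·-1^2·-1^1 = -1.
(a,b)_7: α=1, u≡4; β=4, v≡4 (mod 7); (4|7)=+1, (4|7)=+1; sign (−1)^0·+1^4·+1^1 = +1.
(a,b)_13: α=0, u≡6; β=5, v≡7 (mod 13); (6|13)=-1, (7|13)=-1; sign (−1)^0·-1^5·-1^0 = -1.
(-462, -24310 / ℚ) ramifies at {2, 3, 5, 13, 17, ∞}: a division algebra.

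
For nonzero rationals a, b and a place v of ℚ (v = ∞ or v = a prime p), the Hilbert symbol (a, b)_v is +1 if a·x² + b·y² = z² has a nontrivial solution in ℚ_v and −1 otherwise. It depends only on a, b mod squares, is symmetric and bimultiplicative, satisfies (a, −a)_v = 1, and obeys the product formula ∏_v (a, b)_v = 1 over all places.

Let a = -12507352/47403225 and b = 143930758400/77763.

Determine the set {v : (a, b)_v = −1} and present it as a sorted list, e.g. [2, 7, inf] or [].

[3, 17]

Mod squares: a ≡ -22, b ≡ 663. Check v ∈ {∞, 2, 3, 5, 7, 11, 13, 17, 23, 29}.
v=2: v_2(a)=3, v_2(b)=8; units ≡ 5, 7 (mod 8); ε·ε+αω+βω = 0·1+3·0+8·1 ≡ 0  ⇒  (a,b)_2 = +1.
v=3: a=3^-8·(≡2), b=3^-1·(≡2) mod 3; (2|3)=-1, (2|3)=-1; (−1)^{-8·-1·1}·(-1)^-1·(-1)^-8 = -1.
v=29: a=29^2·(≡24), b=29^2·(≡25) mod 29; (24|29)=+1, (25|29)=+1; (−1)^{2·2·14}·(+1)^2·(+1)^2 = +1.
v=17: a=17^-2·(≡14), b=17^1·(≡3) mod 17; (14|17)=-1, (3|17)=-1; (−1)^{-2·1·8}·(-1)^1·(-1)^-2 = -1.
v=13: a=13^2·(≡12), b=13^1·(≡3) mod 13; (12|13)=+1, (3|13)=+1; (−1)^{2·1·6}·(+1)^1·(+1)^2 = +1.
v=7: a=7^0·(≡5), b=7^-2·(≡6) mod 7; (5|7)=-1, (6|7)=-1; (−1)^{0·-2·3}·(-1)^-2·(-1)^0 = +1.
v=23: a=23^0·(≡18), b=23^-2·(≡15) mod 23; (18|23)=+1, (15|23)=-1; (−1)^{0·-2·11}·(+1)^-2·(-1)^0 = +1.
v=5: a=5^-2·(≡2), b=5^2·(≡2) mod 5; (2|5)=-1, (2|5)=-1; (−1)^{-2·2·2}·(-1)^2·(-1)^-2 = +1.
v=11: a=11^1·(≡5), b=11^2·(≡3) mod 11; (5|11)=+1, (3|11)=+1; (−1)^{1·2·5}·(+1)^2·(+1)^1 = +1.
v=∞: -22 < 0 and 663 > 0  ⇒  (a,b)_∞ = +1.
|Ram(-22, 663)| = 2, even; anisotropic at {3, 17}.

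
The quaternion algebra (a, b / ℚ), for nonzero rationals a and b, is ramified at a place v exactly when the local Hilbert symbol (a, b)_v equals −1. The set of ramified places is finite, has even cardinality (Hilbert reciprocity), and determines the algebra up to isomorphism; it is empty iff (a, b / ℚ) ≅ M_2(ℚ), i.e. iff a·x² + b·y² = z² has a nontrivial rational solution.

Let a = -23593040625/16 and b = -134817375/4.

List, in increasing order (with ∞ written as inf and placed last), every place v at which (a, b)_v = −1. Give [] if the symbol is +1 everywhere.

Mod squares: a ≡ -770385, b ≡ -110055. Check v ∈ {∞, 2, 3, 5, 7, 11, 23, 29}.
v=5: a=5^5·(≡2), b=5^3·(≡4) mod 5; (2|5)=-1, (4|5)=+1; (−1)^{5·3·2}·(-1)^3·(+1)^5 = -1.
v=3: a=3^1·(≡2), b=3^1·(≡2) mod 3; (2|3)=-1, (2|3)=-1; (−1)^{1·1·1}·(-1)^1·(-1)^1 = -1.
v=7: a=7^3·(≡6), b=7^2·(≡6) mod 7; (6|7)=-1, (6|7)=-1; (−1)^{3·2·3}·(-1)^2·(-1)^3 = -1.
v=11: a=11^1·(≡7), b=11^1·(≡5) mod 11; (7|11)=-1, (5|11)=+1; (−1)^{1·1·5}·(-1)^1·(+1)^1 = +1.
v=∞: -770385 < 0 and -110055 < 0  ⇒  (a,b)_∞ = -1.
v=2: v_2(a)=-4, v_2(b)=-2; units ≡ 7, 1 (mod 8); ε·ε+αω+βω = 1·0+-4·0+-2·0 ≡ 0  ⇒  (a,b)_2 = +1.
v=23: a=23^1·(≡12), b=23^1·(≡10) mod 23; (12|23)=+1, (10|23)=-1; (−1)^{1·1·11}·(+1)^1·(-1)^1 = +1.
v=29: a=29^1·(≡9), b=29^1·(≡7) mod 29; (9|29)=+1, (7|29)=+1; (−1)^{1·1·14}·(+1)^1·(+1)^1 = +1.
(-770385, -110055 / ℚ) ramifies at {3, 5, 7, ∞}: a division algebra.

[3, 5, 7, inf]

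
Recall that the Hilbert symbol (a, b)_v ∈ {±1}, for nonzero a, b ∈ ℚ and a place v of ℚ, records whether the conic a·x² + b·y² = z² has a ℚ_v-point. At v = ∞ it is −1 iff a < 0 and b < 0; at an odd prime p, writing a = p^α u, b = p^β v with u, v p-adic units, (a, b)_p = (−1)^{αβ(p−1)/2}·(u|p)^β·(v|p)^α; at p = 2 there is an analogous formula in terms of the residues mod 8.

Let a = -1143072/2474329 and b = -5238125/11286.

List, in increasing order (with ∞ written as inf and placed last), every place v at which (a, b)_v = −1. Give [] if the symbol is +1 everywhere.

(a, b) ≡ (-2, -36366) mod (ℚ^×)²; places V = {2, 3, 5, 7, 11, 13, 17, 19, 29, ∞}.
(a,b)_7: α=2, u≡6; β=0, v≡5 (mod 7); (6|7)=-1, (5|7)=-1; sign (−1)^0·-1^0·-1^2 = +1.
(a,b)_19: α=0, u≡17; β=-1, v≡16 (mod 19); (17|19)=+1, (16|19)=+1; sign (−1)^0·+1^-1·+1^0 = +1.
(a,b)_2: α=5, β=-1; u≡7, v≡1 (mod 8); ε(u)ε(v)=1·0, αω(v)=5·0, βω(u)=-1·0; sum ≡ 0  ⇒  +1.
(a,b)_3: α=6, u≡1; β=-3, v≡1 (mod 3); (1|3)=+1, (1|3)=+1; sign (−1)^0·+1^-3·+1^6 = +1.
(a,b)_11: α=-4, u≡1; β=-1, v≡3 (mod 11); (1|11)=+1, (3|11)=+1; sign (−1)^0·+1^-1·+1^-4 = +1.
(a,b)_29: α=0, u≡17; β=1, v≡9 (mod 29); (17|29)=-1, (9|29)=+1; sign (−1)^0·-1^1·+1^0 = -1.
(a,b)_17: α=0, u≡15; β=2, v≡10 (mod 17); (15|17)=+1, (10|17)=-1; sign (−1)^0·+1^2·-1^0 = +1.
(a,b)_13: α=-2, u≡6; β=0, v≡2 (mod 13); (6|13)=-1, (2|13)=-1; sign (−1)^0·-1^0·-1^-2 = +1.
(a,b)_∞: sgn(-2)=−, sgn(-36366)=−, so -1.
(a,b)_5: α=0, u≡2; β=4, v≡4 (mod 5); (2|5)=-1, (4|5)=+1; sign (−1)^0·-1^4·+1^0 = +1.
(-2, -36366 / ℚ) ramifies at {29, ∞}: a division algebra.

[29, inf]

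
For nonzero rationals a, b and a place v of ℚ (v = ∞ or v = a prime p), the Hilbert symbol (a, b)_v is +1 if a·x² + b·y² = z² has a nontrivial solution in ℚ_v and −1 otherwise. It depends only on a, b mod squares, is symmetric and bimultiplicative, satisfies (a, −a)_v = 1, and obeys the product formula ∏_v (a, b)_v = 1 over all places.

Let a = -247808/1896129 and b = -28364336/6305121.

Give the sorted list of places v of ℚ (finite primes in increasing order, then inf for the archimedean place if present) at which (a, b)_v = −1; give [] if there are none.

Mod squares: a ≡ -2, b ≡ -299. Check v ∈ {∞, 2, 3, 7, 11, 13, 17, 23, 31}.
v=3: a=3^-8·(≡1), b=3^-8·(≡1) mod 3; (1|3)=+1, (1|3)=+1; (−1)^{-8·-8·1}·(+1)^-8·(+1)^-8 = +1.
v=2: v_2(a)=11, v_2(b)=4; units ≡ 7, 5 (mod 8); ε·ε+αω+βω = 1·0+11·1+4·0 ≡ 1  ⇒  (a,b)_2 = -1.
v=11: a=11^2·(≡5), b=11^2·(≡3) mod 11; (5|11)=+1, (3|11)=+1; (−1)^{2·2·5}·(+1)^2·(+1)^2 = +1.
v=17: a=17^-2·(≡16), b=17^0·(≡12) mod 17; (16|17)=+1, (12|17)=-1; (−1)^{-2·0·8}·(+1)^0·(-1)^-2 = +1.
v=13: a=13^0·(≡11), b=13^1·(≡12) mod 13; (11|13)=-1, (12|13)=+1; (−1)^{0·1·6}·(-1)^1·(+1)^0 = -1.
v=23: a=23^0·(≡7), b=23^1·(≡19) mod 23; (7|23)=-1, (19|23)=-1; (−1)^{0·1·11}·(-1)^1·(-1)^0 = -1.
v=∞: -2 < 0 and -299 < 0  ⇒  (a,b)_∞ = -1.
v=31: a=31^0·(≡27), b=31^-2·(≡27) mod 31; (27|31)=-1, (27|31)=-1; (−1)^{0·-2·15}·(-1)^-2·(-1)^0 = +1.
v=7: a=7^0·(≡5), b=7^2·(≡2) mod 7; (5|7)=-1, (2|7)=+1; (−1)^{0·2·3}·(-1)^2·(+1)^0 = +1.
(-2, -299 / ℚ) ramifies at {2, 13, 23, ∞}: a division algebra.

[2, 13, 23, inf]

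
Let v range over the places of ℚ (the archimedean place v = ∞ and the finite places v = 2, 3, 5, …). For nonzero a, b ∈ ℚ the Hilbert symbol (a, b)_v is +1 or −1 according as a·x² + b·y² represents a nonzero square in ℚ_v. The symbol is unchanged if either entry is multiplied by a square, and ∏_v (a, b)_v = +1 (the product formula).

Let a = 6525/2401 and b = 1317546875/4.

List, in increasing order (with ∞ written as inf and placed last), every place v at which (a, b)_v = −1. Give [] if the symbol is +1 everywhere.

(a, b) ≡ (29, 84323) mod (ℚ^×)²; places V = {2, 3, 5, 7, 29, 37, 43, 53, ∞}.
(a,b)_53: α=0, u≡7; β=1, v≡24 (mod 53); (7|53)=+1, (24|53)=+1; sign (−1)^0·+1^1·+1^0 = +1.
(a,b)_2: α=0, β=-2; u≡5, v≡3 (mod 8); ε(u)ε(v)=0·1, αω(v)=0·1, βω(u)=-2·1; sum ≡ 0  ⇒  +1.
(a,b)_43: α=0, u≡20; β=1, v≡18 (mod 43); (20|43)=-1, (18|43)=-1; sign (−1)^0·-1^1·-1^0 = -1.
(a,b)_∞: sgn(29)=+, sgn(84323)=+, so +1.
(a,b)_29: α=1, u≡6; β=0, v≡28 (mod 29); (6|29)=+1, (28|29)=+1; sign (−1)^0·+1^0·+1^1 = +1.
(a,b)_7: α=-4, u≡1; β=0, v≡2 (mod 7); (1|7)=+1, (2|7)=+1; sign (−1)^0·+1^0·+1^-4 = +1.
(a,b)_3: α=2, u≡2; β=0, v≡2 (mod 3); (2|3)=-1, (2|3)=-1; sign (−1)^0·-1^0·-1^2 = +1.
(a,b)_37: α=0, u≡6; β=1, v≡5 (mod 37); (6|37)=-1, (5|37)=-1; sign (−1)^0·-1^1·-1^0 = -1.
(a,b)_5: α=2, u≡1; β=6, v≡2 (mod 5); (1|5)=+1, (2|5)=-1; sign (−1)^0·+1^6·-1^2 = +1.
(29, 84323 / ℚ) ramifies at {37, 43}: a division algebra.

[37, 43]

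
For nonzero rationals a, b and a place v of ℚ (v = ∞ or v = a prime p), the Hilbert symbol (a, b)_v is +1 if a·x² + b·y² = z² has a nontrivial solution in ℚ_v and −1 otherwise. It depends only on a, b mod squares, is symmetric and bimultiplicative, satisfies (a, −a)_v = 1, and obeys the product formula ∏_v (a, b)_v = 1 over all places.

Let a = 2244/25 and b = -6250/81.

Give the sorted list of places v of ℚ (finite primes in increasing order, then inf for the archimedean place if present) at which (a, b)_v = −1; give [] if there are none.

Mod squares: a ≡ 561, b ≡ -10. Check v ∈ {∞, 2, 3, 5, 11, 17}.
v=17: a=17^1·(≡8), b=17^0·(≡7) mod 17; (8|17)=+1, (7|17)=-1; (−1)^{1·0·8}·(+1)^0·(-1)^1 = -1.
v=3: a=3^1·(≡1), b=3^-4·(≡2) mod 3; (1|3)=+1, (2|3)=-1; (−1)^{1·-4·1}·(+1)^-4·(-1)^1 = -1.
v=2: v_2(a)=2, v_2(b)=1; units ≡ 1, 3 (mod 8); ε·ε+αω+βω = 0·1+2·1+1·0 ≡ 0  ⇒  (a,b)_2 = +1.
v=5: a=5^-2·(≡4), b=5^5·(≡3) mod 5; (4|5)=+1, (3|5)=-1; (−1)^{-2·5·2}·(+1)^5·(-1)^-2 = +1.
v=∞: 561 > 0 and -10 < 0  ⇒  (a,b)_∞ = +1.
v=11: a=11^1·(≡2), b=11^0·(≡5) mod 11; (2|11)=-1, (5|11)=+1; (−1)^{1·0·5}·(-1)^0·(+1)^1 = +1.
|Ram(561, -10)| = 2, even; anisotropic at {3, 17}.

[3, 17]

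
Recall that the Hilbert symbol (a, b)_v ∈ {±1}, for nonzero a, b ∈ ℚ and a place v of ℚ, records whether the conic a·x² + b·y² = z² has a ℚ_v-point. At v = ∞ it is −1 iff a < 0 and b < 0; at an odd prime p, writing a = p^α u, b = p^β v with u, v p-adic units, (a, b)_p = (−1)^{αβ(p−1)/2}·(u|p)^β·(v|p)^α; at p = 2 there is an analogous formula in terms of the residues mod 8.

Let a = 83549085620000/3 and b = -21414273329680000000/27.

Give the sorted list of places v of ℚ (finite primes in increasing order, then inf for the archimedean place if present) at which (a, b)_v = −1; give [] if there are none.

(a, b) ≡ (19734, -64515) mod (ℚ^×)²; places V = {2, 3, 5, 7, 11, 13, 17, 23, ∞}.
(a,b)_2: α=5, β=10; u≡3, v≡5 (mod 8); ε(u)ε(v)=1·0, αω(v)=5·1, βω(u)=10·1; sum ≡ 1  ⇒  -1.
(a,b)_11: α=1, u≡4; β=1, v≡1 (mod 11); (4|11)=+1, (1|11)=+1; sign (−1)^1·+1^1·+1^1 = -1.
(a,b)_5: α=4, u≡4; β=7, v≡3 (mod 5); (4|5)=+1, (3|5)=-1; sign (−1)^0·+1^7·-1^4 = +1.
(a,b)_3: α=-1, u≡2; β=-3, v≡2 (mod 3); (2|3)=-1, (2|3)=-1; sign (−1)^1·-1^-3·-1^-1 = -1.
(a,b)_∞: sgn(19734)=+, sgn(-64515)=−, so +1.
(a,b)_7: α=4, u≡1; β=6, v≡1 (mod 7); (1|7)=+1, (1|7)=+1; sign (−1)^0·+1^6·+1^4 = +1.
(a,b)_13: α=1, u≡10; β=0, v≡3 (mod 13); (10|13)=+1, (3|13)=+1; sign (−1)^0·+1^0·+1^1 = +1.
(a,b)_17: α=0, u≡12; β=1, v≡8 (mod 17); (12|17)=-1, (8|17)=+1; sign (−1)^0·-1^1·+1^0 = -1.
(a,b)_23: α=3, u≡11; β=3, v≡9 (mod 23); (11|23)=-1, (9|23)=+1; sign (−1)^1·-1^3·+1^3 = +1.
Ram(19734, -64515) = {2, 3, 11, 17}; no ℚ_2-point on the conic.

[2, 3, 11, 17]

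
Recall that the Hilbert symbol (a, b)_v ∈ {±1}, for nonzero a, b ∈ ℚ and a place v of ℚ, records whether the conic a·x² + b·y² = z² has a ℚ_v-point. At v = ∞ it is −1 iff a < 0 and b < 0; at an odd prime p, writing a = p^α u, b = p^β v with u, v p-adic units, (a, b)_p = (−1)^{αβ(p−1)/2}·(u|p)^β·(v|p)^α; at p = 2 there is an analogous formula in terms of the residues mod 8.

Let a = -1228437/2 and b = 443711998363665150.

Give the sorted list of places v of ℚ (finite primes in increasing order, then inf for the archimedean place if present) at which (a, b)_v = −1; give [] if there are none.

[7, 37]

(a, b) ≡ (-272986, 5186734) mod (ℚ^×)²; places V = {2, 3, 5, 7, 17, 19, 31, 37, ∞}.
(a,b)_3: α=2, u≡2; β=2, v≡1 (mod 3); (2|3)=-1, (1|3)=+1; sign (−1)^0·-1^2·+1^2 = +1.
(a,b)_7: α=1, u≡3; β=1, v≡3 (mod 7); (3|7)=-1, (3|7)=-1; sign (−1)^1·-1^1·-1^1 = -1.
(a,b)_17: α=1, u≡3; β=3, v≡3 (mod 17); (3|17)=-1, (3|17)=-1; sign (−1)^0·-1^3·-1^1 = +1.
(a,b)_19: α=0, u≡4; β=1, v≡13 (mod 19); (4|19)=+1, (13|19)=-1; sign (−1)^0·+1^1·-1^0 = +1.
(a,b)_31: α=1, u≡11; β=3, v≡10 (mod 31); (11|31)=-1, (10|31)=+1; sign (−1)^1·-1^3·+1^1 = +1.
(a,b)_2: α=-1, β=1; u≡3, v≡7 (mod 8); ε(u)ε(v)=1·1, αω(v)=-1·0, βω(u)=1·1; sum ≡ 0  ⇒  +1.
(a,b)_37: α=1, u≡31; β=3, v≡28 (mod 37); (31|37)=-1, (28|37)=+1; sign (−1)^0·-1^3·+1^1 = -1.
(a,b)_∞: sgn(-272986)=−, sgn(5186734)=+, so +1.
(a,b)_5: α=0, u≡4; β=2, v≡1 (mod 5); (4|5)=+1, (1|5)=+1; sign (−1)^0·+1^2·+1^0 = +1.
(-272986, 5186734 / ℚ) ramifies at {7, 37}: a division algebra.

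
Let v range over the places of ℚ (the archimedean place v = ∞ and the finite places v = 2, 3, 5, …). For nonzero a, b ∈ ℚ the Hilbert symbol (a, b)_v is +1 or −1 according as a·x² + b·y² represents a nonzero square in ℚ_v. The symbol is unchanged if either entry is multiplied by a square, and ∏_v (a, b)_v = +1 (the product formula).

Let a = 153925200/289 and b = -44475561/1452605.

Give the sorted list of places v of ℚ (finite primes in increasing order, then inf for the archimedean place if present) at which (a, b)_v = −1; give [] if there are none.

(a, b) ≡ (253, -5) mod (ℚ^×)²; places V = {2, 3, 5, 7, 11, 13, 17, 19, 23, ∞}.
(a,b)_11: α=1, u≡4; β=-2, v≡6 (mod 11); (4|11)=+1, (6|11)=-1; sign (−1)^0·+1^-2·-1^1 = -1.
(a,b)_3: α=2, u≡1; β=6, v≡1 (mod 3); (1|3)=+1, (1|3)=+1; sign (−1)^0·+1^6·+1^2 = +1.
(a,b)_17: α=-2, u≡9; β=0, v≡10 (mod 17); (9|17)=+1, (10|17)=-1; sign (−1)^0·+1^0·-1^-2 = +1.
(a,b)_23: α=1, u≡14; β=0, v≡4 (mod 23); (14|23)=-1, (4|23)=+1; sign (−1)^0·-1^0·+1^1 = +1.
(a,b)_19: α=0, u≡11; β=2, v≡12 (mod 19); (11|19)=+1, (12|19)=-1; sign (−1)^0·+1^2·-1^0 = +1.
(a,b)_∞: sgn(253)=+, sgn(-5)=−, so +1.
(a,b)_5: α=2, u≡2; β=-1, v≡4 (mod 5); (2|5)=-1, (4|5)=+1; sign (−1)^0·-1^-1·+1^2 = -1.
(a,b)_2: α=4, β=0; u≡5, v≡3 (mod 8); ε(u)ε(v)=0·1, αω(v)=4·1, βω(u)=0·1; sum ≡ 0  ⇒  +1.
(a,b)_7: α=0, u≡1; β=-4, v≡1 (mod 7); (1|7)=+1, (1|7)=+1; sign (−1)^0·+1^-4·+1^0 = +1.
(a,b)_13: α=2, u≡11; β=2, v≡5 (mod 13); (11|13)=-1, (5|13)=-1; sign (−1)^0·-1^2·-1^2 = +1.
Ram(253, -5) = {5, 11}; no ℚ_5-point on the conic.

[5, 11]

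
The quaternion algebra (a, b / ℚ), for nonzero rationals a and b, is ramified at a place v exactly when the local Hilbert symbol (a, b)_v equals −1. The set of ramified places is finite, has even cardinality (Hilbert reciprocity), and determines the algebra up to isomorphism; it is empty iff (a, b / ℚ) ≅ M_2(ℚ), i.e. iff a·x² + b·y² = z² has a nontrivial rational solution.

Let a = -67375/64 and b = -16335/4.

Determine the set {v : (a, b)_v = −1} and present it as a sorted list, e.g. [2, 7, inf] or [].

Mod squares: a ≡ -55, b ≡ -15. Check v ∈ {∞, 2, 3, 5, 7, 11}.
v=11: a=11^1·(≡10), b=11^2·(≡2) mod 11; (10|11)=-1, (2|11)=-1; (−1)^{1·2·5}·(-1)^2·(-1)^1 = -1.
v=∞: -55 < 0 and -15 < 0  ⇒  (a,b)_∞ = -1.
v=5: a=5^3·(≡4), b=5^1·(≡2) mod 5; (4|5)=+1, (2|5)=-1; (−1)^{3·1·2}·(+1)^1·(-1)^3 = -1.
v=3: a=3^0·(≡2), b=3^3·(≡1) mod 3; (2|3)=-1, (1|3)=+1; (−1)^{0·3·1}·(-1)^3·(+1)^0 = -1.
v=2: v_2(a)=-6, v_2(b)=-2; units ≡ 1, 1 (mod 8); ε·ε+αω+βω = 0·0+-6·0+-2·0 ≡ 0  ⇒  (a,b)_2 = +1.
v=7: a=7^2·(≡4), b=7^0·(≡6) mod 7; (4|7)=+1, (6|7)=-1; (−1)^{2·0·3}·(+1)^0·(-1)^2 = +1.
|Ram(-55, -15)| = 4, even; anisotropic at {3, 5, 11, ∞}.

[3, 5, 11, inf]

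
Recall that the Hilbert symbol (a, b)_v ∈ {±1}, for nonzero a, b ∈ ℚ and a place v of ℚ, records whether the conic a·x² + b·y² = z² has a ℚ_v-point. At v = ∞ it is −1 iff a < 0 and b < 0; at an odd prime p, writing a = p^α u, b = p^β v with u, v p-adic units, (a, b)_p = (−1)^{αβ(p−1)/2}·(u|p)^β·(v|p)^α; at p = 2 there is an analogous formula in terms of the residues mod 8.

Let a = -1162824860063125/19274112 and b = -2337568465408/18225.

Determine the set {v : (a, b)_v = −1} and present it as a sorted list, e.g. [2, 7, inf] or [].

[31, inf]

Mod squares: a ≡ -12958, b ≡ -34162. Check v ∈ {∞, 2, 3, 5, 7, 11, 13, 19, 29, 31, 37, 47}.
v=2: v_2(a)=-7, v_2(b)=9; units ≡ 1, 7 (mod 8); ε·ε+αω+βω = 0·1+-7·0+9·0 ≡ 0  ⇒  (a,b)_2 = +1.
v=7: a=7^4·(≡3), b=7^0·(≡5) mod 7; (3|7)=-1, (5|7)=-1; (−1)^{4·0·3}·(-1)^0·(-1)^4 = +1.
v=19: a=19^1·(≡14), b=19^1·(≡5) mod 19; (14|19)=-1, (5|19)=+1; (−1)^{1·1·9}·(-1)^1·(+1)^1 = +1.
v=5: a=5^4·(≡2), b=5^-2·(≡3) mod 5; (2|5)=-1, (3|5)=-1; (−1)^{4·-2·2}·(-1)^-2·(-1)^4 = +1.
v=3: a=3^-4·(≡2), b=3^-6·(≡2) mod 3; (2|3)=-1, (2|3)=-1; (−1)^{-4·-6·1}·(-1)^-6·(-1)^-4 = +1.
v=13: a=13^-2·(≡12), b=13^0·(≡7) mod 13; (12|13)=+1, (7|13)=-1; (−1)^{-2·0·6}·(+1)^0·(-1)^-2 = +1.
v=31: a=31^3·(≡10), b=31^1·(≡28) mod 31; (10|31)=+1, (28|31)=+1; (−1)^{3·1·15}·(+1)^1·(+1)^3 = -1.
v=11: a=11^-1·(≡8), b=11^2·(≡1) mod 11; (8|11)=-1, (1|11)=+1; (−1)^{-1·2·5}·(-1)^2·(+1)^-1 = +1.
v=∞: -12958 < 0 and -34162 < 0  ⇒  (a,b)_∞ = -1.
v=47: a=47^0·(≡18), b=47^2·(≡28) mod 47; (18|47)=+1, (28|47)=+1; (−1)^{0·2·23}·(+1)^2·(+1)^0 = +1.
v=37: a=37^2·(≡24), b=37^0·(≡28) mod 37; (24|37)=-1, (28|37)=+1; (−1)^{2·0·18}·(-1)^0·(+1)^2 = +1.
v=29: a=29^0·(≡20), b=29^1·(≡8) mod 29; (20|29)=+1, (8|29)=-1; (−1)^{0·1·14}·(+1)^1·(-1)^0 = +1.
|Ram(-12958, -34162)| = 2, even; anisotropic at {31, ∞}.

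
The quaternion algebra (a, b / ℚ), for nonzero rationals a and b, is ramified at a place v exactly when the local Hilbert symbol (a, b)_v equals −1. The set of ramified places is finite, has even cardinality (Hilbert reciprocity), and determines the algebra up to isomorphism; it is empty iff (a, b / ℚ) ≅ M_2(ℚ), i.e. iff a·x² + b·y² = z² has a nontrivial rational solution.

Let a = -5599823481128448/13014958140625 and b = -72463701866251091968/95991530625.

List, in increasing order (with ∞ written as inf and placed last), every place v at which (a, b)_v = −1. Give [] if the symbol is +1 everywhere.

(a, b) ≡ (-902, -13) mod (ℚ^×)²; places V = {2, 3, 5, 7, 11, 13, 17, 19, 31, 41, ∞}.
(a,b)_7: α=-4, u≡2; β=0, v≡4 (mod 7); (2|7)=+1, (4|7)=+1; sign (−1)^0·+1^0·+1^-4 = +1.
(a,b)_∞: sgn(-902)=−, sgn(-13)=−, so -1.
(a,b)_13: α=2, u≡8; β=5, v≡4 (mod 13); (8|13)=-1, (4|13)=+1; sign (−1)^0·-1^5·+1^2 = -1.
(a,b)_31: α=-2, u≡8; β=0, v≡19 (mod 31); (8|31)=+1, (19|31)=+1; sign (−1)^0·+1^0·+1^-2 = +1.
(a,b)_5: α=-6, u≡2; β=-4, v≡3 (mod 5); (2|5)=-1, (3|5)=-1; sign (−1)^0·-1^-4·-1^-6 = +1.
(a,b)_2: α=9, β=16; u≡5, v≡3 (mod 8); ε(u)ε(v)=0·1, αω(v)=9·1, βω(u)=16·1; sum ≡ 1  ⇒  -1.
(a,b)_17: α=0, u≡15; β=-2, v≡4 (mod 17); (15|17)=+1, (4|17)=+1; sign (−1)^0·+1^-2·+1^0 = +1.
(a,b)_11: α=7, u≡2; β=6, v≡4 (mod 11); (2|11)=-1, (4|11)=+1; sign (−1)^0·-1^6·+1^7 = +1.
(a,b)_41: α=1, u≡38; β=2, v≡38 (mod 41); (38|41)=-1, (38|41)=-1; sign (−1)^0·-1^2·-1^1 = -1.
(a,b)_3: α=4, u≡1; β=-12, v≡2 (mod 3); (1|3)=+1, (2|3)=-1; sign (−1)^0·+1^-12·-1^4 = +1.
(a,b)_19: α=-2, u≡18; β=0, v≡5 (mod 19); (18|19)=-1, (5|19)=+1; sign (−1)^0·-1^0·+1^-2 = +1.
|Ram(-902, -13)| = 4, even; anisotropic at {2, 13, 41, ∞}.

[2, 13, 41, inf]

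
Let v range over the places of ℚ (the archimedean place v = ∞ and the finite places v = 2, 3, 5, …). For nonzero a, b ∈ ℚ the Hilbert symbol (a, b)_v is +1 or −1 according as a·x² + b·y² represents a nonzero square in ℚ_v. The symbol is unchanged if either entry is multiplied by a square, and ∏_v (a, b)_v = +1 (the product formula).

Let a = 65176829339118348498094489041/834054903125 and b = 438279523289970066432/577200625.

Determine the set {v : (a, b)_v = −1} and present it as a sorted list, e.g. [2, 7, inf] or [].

[5, 29]

(a, b) ≡ (20993245, 3913) mod (ℚ^×)²; places V = {2, 3, 5, 7, 11, 13, 17, 19, 29, 31, 37, 43, ∞}.
(a,b)_2: α=0, β=10; u≡5, v≡1 (mod 8); ε(u)ε(v)=0·0, αω(v)=0·0, βω(u)=10·1; sum ≡ 0  ⇒  +1.
(a,b)_29: α=3, u≡4; β=2, v≡3 (mod 29); (4|29)=+1, (3|29)=-1; sign (−1)^0·+1^2·-1^3 = -1.
(a,b)_7: α=1, u≡4; β=1, v≡5 (mod 7); (4|7)=+1, (5|7)=-1; sign (−1)^1·+1^1·-1^1 = +1.
(a,b)_19: α=8, u≡2; β=4, v≡14 (mod 19); (2|19)=-1, (14|19)=-1; sign (−1)^0·-1^4·-1^8 = +1.
(a,b)_5: α=-5, u≡4; β=-4, v≡2 (mod 5); (4|5)=+1, (2|5)=-1; sign (−1)^0·+1^-4·-1^-5 = -1.
(a,b)_13: α=1, u≡7; β=1, v≡6 (mod 13); (7|13)=-1, (6|13)=-1; sign (−1)^0·-1^1·-1^1 = +1.
(a,b)_43: α=1, u≡10; β=1, v≡2 (mod 43); (10|43)=+1, (2|43)=-1; sign (−1)^1·+1^1·-1^1 = +1.
(a,b)_∞: sgn(20993245)=+, sgn(3913)=+, so +1.
(a,b)_17: α=-2, u≡13; β=0, v≡6 (mod 17); (13|17)=+1, (6|17)=-1; sign (−1)^0·+1^0·-1^-2 = +1.
(a,b)_31: α=-4, u≡8; β=-4, v≡20 (mod 31); (8|31)=+1, (20|31)=+1; sign (−1)^0·+1^-4·+1^-4 = +1.
(a,b)_3: α=8, u≡1; β=6, v≡1 (mod 3); (1|3)=+1, (1|3)=+1; sign (−1)^0·+1^6·+1^8 = +1.
(a,b)_37: α=3, u≡26; β=2, v≡4 (mod 37); (26|37)=+1, (4|37)=+1; sign (−1)^0·+1^2·+1^3 = +1.
(a,b)_11: α=2, u≡9; β=0, v≡2 (mod 11); (9|11)=+1, (2|11)=-1; sign (−1)^0·+1^0·-1^2 = +1.
(20993245, 3913 / ℚ) ramifies at {5, 29}: a division algebra.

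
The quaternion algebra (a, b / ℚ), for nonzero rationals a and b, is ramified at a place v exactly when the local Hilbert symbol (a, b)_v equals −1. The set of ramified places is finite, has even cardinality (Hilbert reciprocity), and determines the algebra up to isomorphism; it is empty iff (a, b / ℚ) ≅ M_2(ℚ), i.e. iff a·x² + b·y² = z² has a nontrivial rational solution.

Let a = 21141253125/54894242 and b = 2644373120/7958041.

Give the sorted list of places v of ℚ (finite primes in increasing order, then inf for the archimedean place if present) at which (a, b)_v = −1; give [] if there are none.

[5, 17]

Mod squares: a ≡ 10, b ≡ 170. Check v ∈ {∞, 2, 3, 5, 7, 13, 17, 29, 31}.
v=3: a=3^4·(≡1), b=3^0·(≡2) mod 3; (1|3)=+1, (2|3)=-1; (−1)^{4·0·1}·(+1)^0·(-1)^4 = +1.
v=∞: 10 > 0 and 170 > 0  ⇒  (a,b)_∞ = +1.
v=17: a=17^4·(≡12), b=17^3·(≡3) mod 17; (12|17)=-1, (3|17)=-1; (−1)^{4·3·8}·(-1)^3·(-1)^4 = -1.
v=7: a=7^0·(≡5), b=7^-2·(≡2) mod 7; (5|7)=-1, (2|7)=+1; (−1)^{0·-2·3}·(-1)^-2·(+1)^0 = +1.
v=2: v_2(a)=-1, v_2(b)=7; units ≡ 5, 5 (mod 8); ε·ε+αω+βω = 0·0+-1·1+7·1 ≡ 0  ⇒  (a,b)_2 = +1.
v=5: a=5^5·(≡3), b=5^1·(≡4) mod 5; (3|5)=-1, (4|5)=+1; (−1)^{5·1·2}·(-1)^1·(+1)^5 = -1.
v=13: a=13^-4·(≡4), b=13^-2·(≡4) mod 13; (4|13)=+1, (4|13)=+1; (−1)^{-4·-2·6}·(+1)^-2·(+1)^-4 = +1.
v=29: a=29^0·(≡15), b=29^2·(≡4) mod 29; (15|29)=-1, (4|29)=+1; (−1)^{0·2·14}·(-1)^2·(+1)^0 = +1.
v=31: a=31^-2·(≡19), b=31^-2·(≡21) mod 31; (19|31)=+1, (21|31)=-1; (−1)^{-2·-2·15}·(+1)^-2·(-1)^-2 = +1.
Ram(10, 170) = {5, 17}; no ℚ_5-point on the conic.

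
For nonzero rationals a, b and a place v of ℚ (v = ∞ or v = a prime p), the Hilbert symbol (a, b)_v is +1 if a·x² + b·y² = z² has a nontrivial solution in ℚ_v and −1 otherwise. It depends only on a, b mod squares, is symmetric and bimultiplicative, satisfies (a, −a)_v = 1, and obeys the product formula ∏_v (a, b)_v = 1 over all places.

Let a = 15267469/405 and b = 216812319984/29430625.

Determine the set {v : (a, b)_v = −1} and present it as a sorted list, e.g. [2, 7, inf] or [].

[31, 37]

(a, b) ≡ (2945, 24679) mod (ℚ^×)²; places V = {2, 3, 5, 7, 13, 19, 23, 29, 31, 37, ∞}.
(a,b)_23: α=2, u≡3; β=1, v≡15 (mod 23); (3|23)=+1, (15|23)=-1; sign (−1)^0·+1^1·-1^2 = +1.
(a,b)_∞: sgn(2945)=+, sgn(24679)=+, so +1.
(a,b)_3: α=-4, u≡2; β=2, v≡1 (mod 3); (2|3)=-1, (1|3)=+1; sign (−1)^0·-1^2·+1^-4 = +1.
(a,b)_31: α=1, u≡1; β=-2, v≡11 (mod 31); (1|31)=+1, (11|31)=-1; sign (−1)^0·+1^-2·-1^1 = -1.
(a,b)_7: α=2, u≡3; β=-2, v≡2 (mod 7); (3|7)=-1, (2|7)=+1; sign (−1)^0·-1^-2·+1^2 = +1.
(a,b)_19: α=1, u≡10; β=2, v≡5 (mod 19); (10|19)=-1, (5|19)=+1; sign (−1)^0·-1^2·+1^1 = +1.
(a,b)_29: α=0, u≡16; β=1, v≡3 (mod 29); (16|29)=+1, (3|29)=-1; sign (−1)^0·+1^1·-1^0 = +1.
(a,b)_37: α=0, u≡13; β=1, v≡25 (mod 37); (13|37)=-1, (25|37)=+1; sign (−1)^0·-1^1·+1^0 = -1.
(a,b)_2: α=0, β=4; u≡1, v≡7 (mod 8); ε(u)ε(v)=0·1, αω(v)=0·0, βω(u)=4·0; sum ≡ 0  ⇒  +1.
(a,b)_13: α=0, u≡11; β=2, v≡8 (mod 13); (11|13)=-1, (8|13)=-1; sign (−1)^0·-1^2·-1^0 = +1.
(a,b)_5: α=-1, u≡4; β=-4, v≡1 (mod 5); (4|5)=+1, (1|5)=+1; sign (−1)^0·+1^-4·+1^-1 = +1.
(2945, 24679 / ℚ) ramifies at {31, 37}: a division algebra.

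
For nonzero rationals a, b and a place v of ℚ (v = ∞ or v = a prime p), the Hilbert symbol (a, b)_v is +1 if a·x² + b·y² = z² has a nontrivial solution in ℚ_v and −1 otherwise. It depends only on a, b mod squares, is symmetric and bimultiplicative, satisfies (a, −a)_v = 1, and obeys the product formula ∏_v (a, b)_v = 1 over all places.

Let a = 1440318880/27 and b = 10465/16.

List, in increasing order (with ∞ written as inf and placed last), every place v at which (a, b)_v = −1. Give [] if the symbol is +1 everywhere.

[7, 17]

(a, b) ≡ (510510, 10465) mod (ℚ^×)²; places V = {2, 3, 5, 7, 11, 13, 17, 23, ∞}.
(a,b)_11: α=1, u≡4; β=0, v≡3 (mod 11); (4|11)=+1, (3|11)=+1; sign (−1)^0·+1^0·+1^1 = +1.
(a,b)_5: α=1, u≡3; β=1, v≡3 (mod 5); (3|5)=-1, (3|5)=-1; sign (−1)^0·-1^1·-1^1 = +1.
(a,b)_3: α=-3, u≡1; β=0, v≡1 (mod 3); (1|3)=+1, (1|3)=+1; sign (−1)^0·+1^0·+1^-3 = +1.
(a,b)_2: α=5, β=-4; u≡7, v≡1 (mod 8); ε(u)ε(v)=1·0, αω(v)=5·0, βω(u)=-4·0; sum ≡ 0  ⇒  +1.
(a,b)_13: α=1, u≡12; β=1, v≡4 (mod 13); (12|13)=+1, (4|13)=+1; sign (−1)^0·+1^1·+1^1 = +1.
(a,b)_∞: sgn(510510)=+, sgn(10465)=+, so +1.
(a,b)_7: α=1, u≡1; β=1, v≡2 (mod 7); (1|7)=+1, (2|7)=+1; sign (−1)^1·+1^1·+1^1 = -1.
(a,b)_17: α=1, u≡4; β=0, v≡7 (mod 17); (4|17)=+1, (7|17)=-1; sign (−1)^0·+1^0·-1^1 = -1.
(a,b)_23: α=2, u≡18; β=1, v≡4 (mod 23); (18|23)=+1, (4|23)=+1; sign (−1)^0·+1^1·+1^2 = +1.
Ram(510510, 10465) = {7, 17}; no ℚ_7-point on the conic.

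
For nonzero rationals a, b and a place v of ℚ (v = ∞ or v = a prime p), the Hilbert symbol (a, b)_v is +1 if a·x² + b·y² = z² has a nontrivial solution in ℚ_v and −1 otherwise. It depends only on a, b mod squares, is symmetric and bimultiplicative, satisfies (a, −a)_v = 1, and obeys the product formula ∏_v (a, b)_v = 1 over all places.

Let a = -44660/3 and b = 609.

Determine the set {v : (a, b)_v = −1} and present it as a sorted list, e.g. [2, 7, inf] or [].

(a, b) ≡ (-33495, 609) mod (ℚ^×)²; places V = {2, 3, 5, 7, 11, 29, ∞}.
(a,b)_29: α=1, u≡28; β=1, v≡21 (mod 29); (28|29)=+1, (21|29)=-1; sign (−1)^0·+1^1·-1^1 = -1.
(a,b)_∞: sgn(-33495)=−, sgn(609)=+, so +1.
(a,b)_2: α=2, β=0; u≡1, v≡1 (mod 8); ε(u)ε(v)=0·0, αω(v)=2·0, βω(u)=0·0; sum ≡ 0  ⇒  +1.
(a,b)_5: α=1, u≡1; β=0, v≡4 (mod 5); (1|5)=+1, (4|5)=+1; sign (−1)^0·+1^0·+1^1 = +1.
(a,b)_7: α=1, u≡6; β=1, v≡3 (mod 7); (6|7)=-1, (3|7)=-1; sign (−1)^1·-1^1·-1^1 = -1.
(a,b)_3: α=-1, u≡1; β=1, v≡2 (mod 3); (1|3)=+1, (2|3)=-1; sign (−1)^1·+1^1·-1^-1 = +1.
(a,b)_11: α=1, u≡7; β=0, v≡4 (mod 11); (7|11)=-1, (4|11)=+1; sign (−1)^0·-1^0·+1^1 = +1.
(-33495, 609 / ℚ) ramifies at {7, 29}: a division algebra.

[7, 29]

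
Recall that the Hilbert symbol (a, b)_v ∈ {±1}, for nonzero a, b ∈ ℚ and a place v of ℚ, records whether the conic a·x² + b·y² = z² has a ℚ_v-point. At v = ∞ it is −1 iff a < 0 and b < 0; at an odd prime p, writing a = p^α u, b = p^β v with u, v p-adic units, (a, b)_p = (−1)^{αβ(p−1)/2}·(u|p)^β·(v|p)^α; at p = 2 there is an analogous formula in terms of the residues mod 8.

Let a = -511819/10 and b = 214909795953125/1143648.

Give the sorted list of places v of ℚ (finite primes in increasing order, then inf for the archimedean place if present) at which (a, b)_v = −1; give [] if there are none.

[5, 11]

(a, b) ≡ (-17710, 4862) mod (ℚ^×)²; places V = {2, 3, 5, 7, 11, 13, 17, 19, 23, ∞}.
(a,b)_∞: sgn(-17710)=−, sgn(4862)=+, so +1.
(a,b)_23: α=1, u≡8; β=2, v≡3 (mod 23); (8|23)=+1, (3|23)=+1; sign (−1)^0·+1^2·+1^1 = +1.
(a,b)_17: α=2, u≡15; β=1, v≡11 (mod 17); (15|17)=+1, (11|17)=-1; sign (−1)^0·+1^1·-1^2 = +1.
(a,b)_3: α=0, u≡2; β=-2, v≡2 (mod 3); (2|3)=-1, (2|3)=-1; sign (−1)^0·-1^-2·-1^0 = +1.
(a,b)_5: α=-1, u≡3; β=6, v≡2 (mod 5); (3|5)=-1, (2|5)=-1; sign (−1)^0·-1^6·-1^-1 = -1.
(a,b)_2: α=-1, β=-5; u≡1, v≡7 (mod 8); ε(u)ε(v)=0·1, αω(v)=-1·0, βω(u)=-5·0; sum ≡ 0  ⇒  +1.
(a,b)_13: α=0, u≡3; β=1, v≡3 (mod 13); (3|13)=+1, (3|13)=+1; sign (−1)^0·+1^1·+1^0 = +1.
(a,b)_7: α=1, u≡4; β=6, v≡1 (mod 7); (4|7)=+1, (1|7)=+1; sign (−1)^0·+1^6·+1^1 = +1.
(a,b)_19: α=0, u≡6; β=-2, v≡1 (mod 19); (6|19)=+1, (1|19)=+1; sign (−1)^0·+1^-2·+1^0 = +1.
(a,b)_11: α=1, u≡10; β=-1, v≡6 (mod 11); (10|11)=-1, (6|11)=-1; sign (−1)^1·-1^-1·-1^1 = -1.
Ram(-17710, 4862) = {5, 11}; no ℚ_5-point on the conic.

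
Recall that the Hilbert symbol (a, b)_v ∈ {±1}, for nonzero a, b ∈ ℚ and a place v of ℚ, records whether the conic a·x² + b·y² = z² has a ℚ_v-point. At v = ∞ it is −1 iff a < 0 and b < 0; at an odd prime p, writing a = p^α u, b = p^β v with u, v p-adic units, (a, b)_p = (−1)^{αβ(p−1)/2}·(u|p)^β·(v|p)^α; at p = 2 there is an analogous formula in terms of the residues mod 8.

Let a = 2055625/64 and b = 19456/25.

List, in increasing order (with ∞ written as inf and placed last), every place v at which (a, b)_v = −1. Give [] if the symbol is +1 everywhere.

Mod squares: a ≡ 3289, b ≡ 19. Check v ∈ {∞, 2, 5, 11, 13, 19, 23}.
v=2: v_2(a)=-6, v_2(b)=10; units ≡ 1, 3 (mod 8); ε·ε+αω+βω = 0·1+-6·1+10·0 ≡ 0  ⇒  (a,b)_2 = +1.
v=19: a=19^0·(≡13), b=19^1·(≡6) mod 19; (13|19)=-1, (6|19)=+1; (−1)^{0·1·9}·(-1)^1·(+1)^0 = -1.
v=∞: 3289 > 0 and 19 > 0  ⇒  (a,b)_∞ = +1.
v=13: a=13^1·(≡7), b=13^0·(≡5) mod 13; (7|13)=-1, (5|13)=-1; (−1)^{1·0·6}·(-1)^0·(-1)^1 = -1.
v=23: a=23^1·(≡19), b=23^0·(≡22) mod 23; (19|23)=-1, (22|23)=-1; (−1)^{1·0·11}·(-1)^0·(-1)^1 = -1.
v=11: a=11^1·(≡2), b=11^0·(≡10) mod 11; (2|11)=-1, (10|11)=-1; (−1)^{1·0·5}·(-1)^0·(-1)^1 = -1.
v=5: a=5^4·(≡1), b=5^-2·(≡1) mod 5; (1|5)=+1, (1|5)=+1; (−1)^{4·-2·2}·(+1)^-2·(+1)^4 = +1.
|Ram(3289, 19)| = 4, even; anisotropic at {11, 13, 19, 23}.

[11, 13, 19, 23]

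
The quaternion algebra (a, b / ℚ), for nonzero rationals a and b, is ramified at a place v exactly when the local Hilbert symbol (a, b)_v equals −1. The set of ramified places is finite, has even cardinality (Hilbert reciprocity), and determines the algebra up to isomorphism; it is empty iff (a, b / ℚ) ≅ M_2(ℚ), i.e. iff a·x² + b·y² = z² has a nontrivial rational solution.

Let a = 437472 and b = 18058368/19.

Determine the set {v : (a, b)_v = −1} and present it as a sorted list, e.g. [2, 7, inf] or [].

Mod squares: a ≡ 62, b ≡ 5361078. Check v ∈ {∞, 2, 3, 7, 19, 31, 37, 41}.
v=3: a=3^2·(≡2), b=3^1·(≡1) mod 3; (2|3)=-1, (1|3)=+1; (−1)^{2·1·1}·(-1)^1·(+1)^2 = -1.
v=31: a=31^1·(≡7), b=31^1·(≡2) mod 31; (7|31)=+1, (2|31)=+1; (−1)^{1·1·15}·(+1)^1·(+1)^1 = -1.
v=7: a=7^2·(≡3), b=7^0·(≡4) mod 7; (3|7)=-1, (4|7)=+1; (−1)^{2·0·3}·(-1)^0·(+1)^2 = +1.
v=∞: 62 > 0 and 5361078 > 0  ⇒  (a,b)_∞ = +1.
v=41: a=41^0·(≡2), b=41^1·(≡10) mod 41; (2|41)=+1, (10|41)=+1; (−1)^{0·1·20}·(+1)^1·(+1)^0 = +1.
v=19: a=19^0·(≡16), b=19^-1·(≡8) mod 19; (16|19)=+1, (8|19)=-1; (−1)^{0·-1·9}·(+1)^-1·(-1)^0 = +1.
v=2: v_2(a)=5, v_2(b)=7; units ≡ 7, 3 (mod 8); ε·ε+αω+βω = 1·1+5·1+7·0 ≡ 0  ⇒  (a,b)_2 = +1.
v=37: a=37^0·(≡21), b=37^1·(≡31) mod 37; (21|37)=+1, (31|37)=-1; (−1)^{0·1·18}·(+1)^1·(-1)^0 = +1.
(62, 5361078 / ℚ) ramifies at {3, 31}: a division algebra.

[3, 31]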